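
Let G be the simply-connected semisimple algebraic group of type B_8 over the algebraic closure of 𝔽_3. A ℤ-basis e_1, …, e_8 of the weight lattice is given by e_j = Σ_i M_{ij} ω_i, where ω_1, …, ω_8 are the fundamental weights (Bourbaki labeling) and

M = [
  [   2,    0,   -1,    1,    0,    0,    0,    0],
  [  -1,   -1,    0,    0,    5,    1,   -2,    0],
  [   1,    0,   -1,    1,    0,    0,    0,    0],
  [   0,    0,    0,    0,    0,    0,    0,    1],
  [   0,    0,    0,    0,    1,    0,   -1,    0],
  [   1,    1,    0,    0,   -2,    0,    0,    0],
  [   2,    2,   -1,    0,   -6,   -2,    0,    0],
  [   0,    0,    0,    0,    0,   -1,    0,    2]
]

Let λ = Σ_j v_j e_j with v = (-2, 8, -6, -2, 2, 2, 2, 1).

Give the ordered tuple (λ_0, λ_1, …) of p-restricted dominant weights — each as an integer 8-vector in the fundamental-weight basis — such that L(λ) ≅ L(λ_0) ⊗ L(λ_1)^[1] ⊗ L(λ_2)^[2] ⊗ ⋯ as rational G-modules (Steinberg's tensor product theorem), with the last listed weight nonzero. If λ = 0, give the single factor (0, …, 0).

((0, 2, 2, 1, 0, 2, 2, 0),)

ω-coordinates c = M·v, v = (-2, 8, -6, -2, 2, 2, 2, 1):
  c_1 = (2)·(-2) + 0·8 + (-1)·(-6) + (1)·(-2) + 0·2 + 0·2 + 0·2 + 0·1 = 0
  c_2 = (-1)·(-2) + (-1)·(8) + (0)·(-6) + (0)·(-2) + 5·2 + 1·2 + (-2)·(2) + 0·1 = 2
  c_3 = (1)·(-2) + 0·8 + (-1)·(-6) + (1)·(-2) + 0·2 + 0·2 + 0·2 + 0·1 = 2
  c_4 = (0)·(-2) + 0·8 + (0)·(-6) + (0)·(-2) + 0·2 + 0·2 + 0·2 + 1·1 = 1
  c_5 = (0)·(-2) + 0·8 + (0)·(-6) + (0)·(-2) + 1·2 + 0·2 + (-1)·(2) + 0·1 = 0
  c_6 = (1)·(-2) + 1·8 + (0)·(-6) + (0)·(-2) + (-2)·(2) + 0·2 + 0·2 + 0·1 = 2
  c_7 = (2)·(-2) + 2·8 + (-1)·(-6) + (0)·(-2) + (-6)·(2) + (-2)·(2) + 0·2 + 0·1 = 2
  c_8 = (0)·(-2) + 0·8 + (0)·(-6) + (0)·(-2) + 0·2 + (-1)·(2) + 0·2 + 2·1 = 0
Base-3 expansion of each c_i:
  c_1 = 0
  c_2 = 2 = 2·3^0
  c_3 = 2 = 2·3^0
  c_4 = 1 = 1·3^0
  c_5 = 0
  c_6 = 2 = 2·3^0
  c_7 = 2 = 2·3^0
  c_8 = 0
Factor λ_0 = (0, 2, 2, 1, 0, 2, 2, 0)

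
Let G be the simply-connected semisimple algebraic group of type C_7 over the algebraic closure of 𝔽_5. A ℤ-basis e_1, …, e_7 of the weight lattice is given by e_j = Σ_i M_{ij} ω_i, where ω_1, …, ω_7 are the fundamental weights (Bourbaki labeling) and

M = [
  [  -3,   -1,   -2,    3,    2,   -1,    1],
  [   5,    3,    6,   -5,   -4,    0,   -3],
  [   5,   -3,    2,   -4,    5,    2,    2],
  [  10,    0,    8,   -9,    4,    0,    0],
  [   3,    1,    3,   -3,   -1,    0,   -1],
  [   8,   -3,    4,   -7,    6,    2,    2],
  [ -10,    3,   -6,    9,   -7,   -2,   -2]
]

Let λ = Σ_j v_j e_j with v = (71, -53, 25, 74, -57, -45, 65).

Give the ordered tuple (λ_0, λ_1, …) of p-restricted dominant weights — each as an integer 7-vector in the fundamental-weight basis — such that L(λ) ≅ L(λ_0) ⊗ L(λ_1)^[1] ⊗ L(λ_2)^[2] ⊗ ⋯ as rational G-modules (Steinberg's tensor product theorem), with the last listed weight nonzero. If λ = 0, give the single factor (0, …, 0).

((3, 4, 3, 1, 0, 2, 1), (1, 1, 4, 3, 1, 1, 1))

Change of basis e → ω: c = M·v where v = (71, -53, 25, 74, -57, -45, 65):
  c_1 = (-3)·(71) + (-1)·(-53) + (-2)·(25) + 3·74 + (2)·(-57) + (-1)·(-45) + 1·65 = 8
  c_2 = 5·71 + (3)·(-53) + 6·25 + (-5)·(74) + (-4)·(-57) + (0)·(-45) + (-3)·(65) = 9
  c_3 = 5·71 + (-3)·(-53) + 2·25 + (-4)·(74) + (5)·(-57) + (2)·(-45) + 2·65 = 23
  c_4 = 10·71 + (0)·(-53) + 8·25 + (-9)·(74) + (4)·(-57) + (0)·(-45) + 0·65 = 16
  c_5 = 3·71 + (1)·(-53) + 3·25 + (-3)·(74) + (-1)·(-57) + (0)·(-45) + (-1)·(65) = 5
  c_6 = 8·71 + (-3)·(-53) + 4·25 + (-7)·(74) + (6)·(-57) + (2)·(-45) + 2·65 = 7
  c_7 = (-10)·(71) + (3)·(-53) + (-6)·(25) + 9·74 + (-7)·(-57) + (-2)·(-45) + (-2)·(65) = 6
Base-5 expansion of each c_i:
  c_1 = 8 = 3·5^0 + 1·5^1
  c_2 = 9 = 4·5^0 + 1·5^1
  c_3 = 23 = 3·5^0 + 4·5^1
  c_4 = 16 = 1·5^0 + 3·5^1
  c_5 = 5 = 0·5^0 + 1·5^1
  c_6 = 7 = 2·5^0 + 1·5^1
  c_7 = 6 = 1·5^0 + 1·5^1
Factor λ_0 = (3, 4, 3, 1, 0, 2, 1)
Factor λ_1 = (1, 1, 4, 3, 1, 1, 1)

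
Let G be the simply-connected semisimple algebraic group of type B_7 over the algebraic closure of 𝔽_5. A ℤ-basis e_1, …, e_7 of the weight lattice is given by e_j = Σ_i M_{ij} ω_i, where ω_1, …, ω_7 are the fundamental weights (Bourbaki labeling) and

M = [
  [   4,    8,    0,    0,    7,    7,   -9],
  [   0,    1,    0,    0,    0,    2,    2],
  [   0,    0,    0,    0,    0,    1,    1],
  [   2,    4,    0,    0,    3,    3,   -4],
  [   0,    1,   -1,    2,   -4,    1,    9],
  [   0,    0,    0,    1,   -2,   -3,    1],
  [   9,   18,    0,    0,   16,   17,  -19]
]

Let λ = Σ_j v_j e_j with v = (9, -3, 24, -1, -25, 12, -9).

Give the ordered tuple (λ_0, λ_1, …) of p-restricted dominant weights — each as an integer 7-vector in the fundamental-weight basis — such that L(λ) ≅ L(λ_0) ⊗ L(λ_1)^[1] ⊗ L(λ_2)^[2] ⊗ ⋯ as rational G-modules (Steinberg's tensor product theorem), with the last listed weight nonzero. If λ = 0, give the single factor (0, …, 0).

((2, 3, 3, 3, 2, 4, 2),)

Converting to the ω-basis (c_i = row i of M dotted with v = (9, -3, 24, -1, -25, 12, -9)):
  c_1 = (4)·(9) + (8)·(-3) + (0)·(24) + (0)·(-1) + (7)·(-25) + (7)·(12) + (-9)·(-9) = 2
  c_2 = (0)·(9) + (1)·(-3) + (0)·(24) + (0)·(-1) + (0)·(-25) + (2)·(12) + (2)·(-9) = 3
  c_3 = (0)·(9) + (0)·(-3) + (0)·(24) + (0)·(-1) + (0)·(-25) + (1)·(12) + (1)·(-9) = 3
  c_4 = (2)·(9) + (4)·(-3) + (0)·(24) + (0)·(-1) + (3)·(-25) + (3)·(12) + (-4)·(-9) = 3
  c_5 = (0)·(9) + (1)·(-3) + (-1)·(24) + (2)·(-1) + (-4)·(-25) + (1)·(12) + (9)·(-9) = 2
  c_6 = (0)·(9) + (0)·(-3) + (0)·(24) + (1)·(-1) + (-2)·(-25) + (-3)·(12) + (1)·(-9) = 4
  c_7 = (9)·(9) + (18)·(-3) + (0)·(24) + (0)·(-1) + (16)·(-25) + (17)·(12) + (-19)·(-9) = 2
Base-5 expansion of each c_i:
  c_1 = 2 = 2·5^0
  c_2 = 3 = 3·5^0
  c_3 = 3 = 3·5^0
  c_4 = 3 = 3·5^0
  c_5 = 2 = 2·5^0
  c_6 = 4 = 4·5^0
  c_7 = 2 = 2·5^0
λ_0 = (2, 3, 3, 3, 2, 4, 2)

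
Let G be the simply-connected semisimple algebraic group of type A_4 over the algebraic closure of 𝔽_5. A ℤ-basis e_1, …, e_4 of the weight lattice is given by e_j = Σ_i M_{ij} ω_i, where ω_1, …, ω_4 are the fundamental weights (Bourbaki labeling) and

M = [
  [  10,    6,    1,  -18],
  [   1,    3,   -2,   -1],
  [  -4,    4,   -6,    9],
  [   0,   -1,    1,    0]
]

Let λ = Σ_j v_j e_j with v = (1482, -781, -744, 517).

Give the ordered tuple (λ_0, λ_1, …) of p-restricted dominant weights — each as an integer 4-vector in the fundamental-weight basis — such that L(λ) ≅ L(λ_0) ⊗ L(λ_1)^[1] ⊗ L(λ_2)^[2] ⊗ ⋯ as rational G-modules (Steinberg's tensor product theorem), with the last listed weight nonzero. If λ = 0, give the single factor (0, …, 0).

((4, 0, 0, 2), (1, 2, 3, 2), (3, 4, 2, 1))

Converting to the ω-basis (c_i = row i of M dotted with v = (1482, -781, -744, 517)):
  c_1 = (10)·(1482) + (6)·(-781) + (1)·(-744) + (-18)·(517) = 84
  c_2 = (1)·(1482) + (3)·(-781) + (-2)·(-744) + (-1)·(517) = 110
  c_3 = (-4)·(1482) + (4)·(-781) + (-6)·(-744) + (9)·(517) = 65
  c_4 = (0)·(1482) + (-1)·(-781) + (1)·(-744) + (0)·(517) = 37
Expand coordinatewise in base 5:
  c_1 = 84 = 4·5^0 + 1·5^1 + 3·5^2
  c_2 = 110 = 0·5^0 + 2·5^1 + 4·5^2
  c_3 = 65 = 0·5^0 + 3·5^1 + 2·5^2
  c_4 = 37 = 2·5^0 + 2·5^1 + 1·5^2
Factor λ_0 = (4, 0, 0, 2)
Factor λ_1 = (1, 2, 3, 2)
Factor λ_2 = (3, 4, 2, 1)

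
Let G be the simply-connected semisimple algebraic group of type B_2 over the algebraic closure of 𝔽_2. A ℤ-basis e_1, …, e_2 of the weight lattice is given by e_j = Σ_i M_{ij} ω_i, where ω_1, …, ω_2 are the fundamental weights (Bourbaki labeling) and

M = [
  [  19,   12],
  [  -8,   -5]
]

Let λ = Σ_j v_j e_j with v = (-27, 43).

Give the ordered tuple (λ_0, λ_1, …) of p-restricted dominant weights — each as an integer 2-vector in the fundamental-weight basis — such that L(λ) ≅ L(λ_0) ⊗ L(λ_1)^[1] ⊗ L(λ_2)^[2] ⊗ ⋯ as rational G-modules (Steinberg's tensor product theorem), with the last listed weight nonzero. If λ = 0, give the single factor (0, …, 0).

Change of basis e → ω: c = M·v where v = (-27, 43):
  c_1 = (19)·(-27) + 12·43 = 3
  c_2 = (-8)·(-27) + (-5)·(43) = 1
Base-2 expansion of each c_i:
  c_1 = 3 = 1·2^0 + 1·2^1
  c_2 = 1 = 1·2^0
λ_0 = (1, 1)
λ_1 = (1, 0)

((1, 1), (1, 0))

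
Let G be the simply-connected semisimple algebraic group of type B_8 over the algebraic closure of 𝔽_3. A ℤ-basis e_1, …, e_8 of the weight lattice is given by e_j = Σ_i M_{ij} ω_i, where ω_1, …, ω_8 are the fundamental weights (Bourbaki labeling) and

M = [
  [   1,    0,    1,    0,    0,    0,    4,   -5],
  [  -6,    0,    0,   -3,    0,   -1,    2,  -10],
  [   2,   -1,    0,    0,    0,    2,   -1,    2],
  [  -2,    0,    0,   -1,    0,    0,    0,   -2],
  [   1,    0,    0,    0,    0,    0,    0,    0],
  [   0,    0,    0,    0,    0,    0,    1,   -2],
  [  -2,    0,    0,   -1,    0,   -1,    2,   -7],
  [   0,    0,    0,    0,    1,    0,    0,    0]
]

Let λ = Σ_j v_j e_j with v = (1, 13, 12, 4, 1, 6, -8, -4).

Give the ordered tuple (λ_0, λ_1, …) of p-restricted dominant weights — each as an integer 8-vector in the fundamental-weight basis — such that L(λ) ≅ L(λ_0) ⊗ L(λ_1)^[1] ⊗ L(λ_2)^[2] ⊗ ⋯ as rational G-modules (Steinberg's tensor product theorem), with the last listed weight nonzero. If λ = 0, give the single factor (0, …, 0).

Converting to the ω-basis (c_i = row i of M dotted with v = (1, 13, 12, 4, 1, 6, -8, -4)):
  c_1 = (1)·(1) + (0)·(13) + (1)·(12) + (0)·(4) + (0)·(1) + (0)·(6) + (4)·(-8) + (-5)·(-4) = 1
  c_2 = (-6)·(1) + (0)·(13) + (0)·(12) + (-3)·(4) + (0)·(1) + (-1)·(6) + (2)·(-8) + (-10)·(-4) = 0
  c_3 = (2)·(1) + (-1)·(13) + (0)·(12) + (0)·(4) + (0)·(1) + (2)·(6) + (-1)·(-8) + (2)·(-4) = 1
  c_4 = (-2)·(1) + (0)·(13) + (0)·(12) + (-1)·(4) + (0)·(1) + (0)·(6) + (0)·(-8) + (-2)·(-4) = 2
  c_5 = (1)·(1) + (0)·(13) + (0)·(12) + (0)·(4) + (0)·(1) + (0)·(6) + (0)·(-8) + (0)·(-4) = 1
  c_6 = (0)·(1) + (0)·(13) + (0)·(12) + (0)·(4) + (0)·(1) + (0)·(6) + (1)·(-8) + (-2)·(-4) = 0
  c_7 = (-2)·(1) + (0)·(13) + (0)·(12) + (-1)·(4) + (0)·(1) + (-1)·(6) + (2)·(-8) + (-7)·(-4) = 0
  c_8 = (0)·(1) + (0)·(13) + (0)·(12) + (0)·(4) + (1)·(1) + (0)·(6) + (0)·(-8) + (0)·(-4) = 1
Base-3 expansion of each c_i:
  c_1 = 1 = 1·3^0
  c_2 = 0
  c_3 = 1 = 1·3^0
  c_4 = 2 = 2·3^0
  c_5 = 1 = 1·3^0
  c_6 = 0
  c_7 = 0
  c_8 = 1 = 1·3^0
Factor λ_0 = (1, 0, 1, 2, 1, 0, 0, 1)

((1, 0, 1, 2, 1, 0, 0, 1),)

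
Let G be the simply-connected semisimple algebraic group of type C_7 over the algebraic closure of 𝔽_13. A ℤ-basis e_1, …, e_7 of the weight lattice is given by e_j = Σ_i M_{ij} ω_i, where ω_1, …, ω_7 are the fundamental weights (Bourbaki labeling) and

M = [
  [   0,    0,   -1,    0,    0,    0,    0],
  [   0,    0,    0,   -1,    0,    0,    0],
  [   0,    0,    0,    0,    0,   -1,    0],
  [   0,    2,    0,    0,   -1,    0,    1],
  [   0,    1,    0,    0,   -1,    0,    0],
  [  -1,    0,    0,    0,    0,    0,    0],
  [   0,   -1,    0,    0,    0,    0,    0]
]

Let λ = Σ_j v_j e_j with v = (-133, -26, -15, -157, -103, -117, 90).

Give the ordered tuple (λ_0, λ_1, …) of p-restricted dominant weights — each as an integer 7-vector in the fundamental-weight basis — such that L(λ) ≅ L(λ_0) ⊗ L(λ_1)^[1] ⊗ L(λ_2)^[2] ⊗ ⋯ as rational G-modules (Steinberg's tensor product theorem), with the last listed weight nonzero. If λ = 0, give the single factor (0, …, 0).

((2, 1, 0, 11, 12, 3, 0), (1, 12, 9, 10, 5, 10, 2))

Converting to the ω-basis (c_i = row i of M dotted with v = (-133, -26, -15, -157, -103, -117, 90)):
  c_1 = (0)·(-133) + (0)·(-26) + (-1)·(-15) + (0)·(-157) + (0)·(-103) + (0)·(-117) + (0)·(90) = 15
  c_2 = (0)·(-133) + (0)·(-26) + (0)·(-15) + (-1)·(-157) + (0)·(-103) + (0)·(-117) + (0)·(90) = 157
  c_3 = (0)·(-133) + (0)·(-26) + (0)·(-15) + (0)·(-157) + (0)·(-103) + (-1)·(-117) + (0)·(90) = 117
  c_4 = (0)·(-133) + (2)·(-26) + (0)·(-15) + (0)·(-157) + (-1)·(-103) + (0)·(-117) + (1)·(90) = 141
  c_5 = (0)·(-133) + (1)·(-26) + (0)·(-15) + (0)·(-157) + (-1)·(-103) + (0)·(-117) + (0)·(90) = 77
  c_6 = (-1)·(-133) + (0)·(-26) + (0)·(-15) + (0)·(-157) + (0)·(-103) + (0)·(-117) + (0)·(90) = 133
  c_7 = (0)·(-133) + (-1)·(-26) + (0)·(-15) + (0)·(-157) + (0)·(-103) + (0)·(-117) + (0)·(90) = 26
Expand coordinatewise in base 13:
  c_1 = 15 = 2·13^0 + 1·13^1
  c_2 = 157 = 1·13^0 + 12·13^1
  c_3 = 117 = 0·13^0 + 9·13^1
  c_4 = 141 = 11·13^0 + 10·13^1
  c_5 = 77 = 12·13^0 + 5·13^1
  c_6 = 133 = 3·13^0 + 10·13^1
  c_7 = 26 = 0·13^0 + 2·13^1
Factor λ_0 = (2, 1, 0, 11, 12, 3, 0)
Factor λ_1 = (1, 12, 9, 10, 5, 10, 2)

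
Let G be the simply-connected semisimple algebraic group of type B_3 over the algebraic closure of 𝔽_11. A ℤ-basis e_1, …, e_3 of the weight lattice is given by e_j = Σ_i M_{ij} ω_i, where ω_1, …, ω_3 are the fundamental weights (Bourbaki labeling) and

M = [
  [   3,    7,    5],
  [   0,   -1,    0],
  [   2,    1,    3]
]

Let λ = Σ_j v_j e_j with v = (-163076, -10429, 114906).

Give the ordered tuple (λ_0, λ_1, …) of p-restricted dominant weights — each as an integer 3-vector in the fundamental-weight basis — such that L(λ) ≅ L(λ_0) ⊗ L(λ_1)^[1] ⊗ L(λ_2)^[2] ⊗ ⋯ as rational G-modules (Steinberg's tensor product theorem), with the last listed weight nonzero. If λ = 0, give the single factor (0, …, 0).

ω-coordinates c = M·v, v = (-163076, -10429, 114906):
  c_1 = (3)·(-163076) + (7)·(-10429) + (5)·(114906) = 12299
  c_2 = (0)·(-163076) + (-1)·(-10429) + (0)·(114906) = 10429
  c_3 = (2)·(-163076) + (1)·(-10429) + (3)·(114906) = 8137
Expand coordinatewise in base 11:
  c_1 = 12299 = 1·11^0 + 7·11^1 + 2·11^2 + 9·11^3
  c_2 = 10429 = 1·11^0 + 2·11^1 + 9·11^2 + 7·11^3
  c_3 = 8137 = 8·11^0 + 2·11^1 + 1·11^2 + 6·11^3
Factor λ_0 = (1, 1, 8)
Factor λ_1 = (7, 2, 2)
Factor λ_2 = (2, 9, 1)
Factor λ_3 = (9, 7, 6)

((1, 1, 8), (7, 2, 2), (2, 9, 1), (9, 7, 6))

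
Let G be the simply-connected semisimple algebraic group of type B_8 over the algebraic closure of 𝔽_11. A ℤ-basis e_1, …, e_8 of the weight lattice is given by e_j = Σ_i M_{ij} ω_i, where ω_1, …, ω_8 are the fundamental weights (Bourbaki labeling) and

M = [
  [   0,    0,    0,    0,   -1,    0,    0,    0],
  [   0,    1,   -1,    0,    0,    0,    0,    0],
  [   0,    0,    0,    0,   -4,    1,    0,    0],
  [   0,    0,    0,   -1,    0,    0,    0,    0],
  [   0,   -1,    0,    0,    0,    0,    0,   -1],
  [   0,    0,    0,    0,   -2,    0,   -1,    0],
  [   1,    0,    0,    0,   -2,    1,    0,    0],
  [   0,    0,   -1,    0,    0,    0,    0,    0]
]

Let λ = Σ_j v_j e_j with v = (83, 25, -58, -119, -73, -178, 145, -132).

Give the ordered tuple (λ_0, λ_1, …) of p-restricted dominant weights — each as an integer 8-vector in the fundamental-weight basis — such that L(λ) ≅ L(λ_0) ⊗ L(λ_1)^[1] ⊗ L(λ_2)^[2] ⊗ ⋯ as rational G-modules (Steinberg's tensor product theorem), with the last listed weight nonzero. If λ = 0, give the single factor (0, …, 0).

In the fundamental-weight basis, λ has coordinates c = M·v (v = (83, 25, -58, -119, -73, -178, 145, -132)):
  c_1 = 0·83 + 0·25 + (0)·(-58) + (0)·(-119) + (-1)·(-73) + (0)·(-178) + 0·145 + (0)·(-132) = 73
  c_2 = 0·83 + 1·25 + (-1)·(-58) + (0)·(-119) + (0)·(-73) + (0)·(-178) + 0·145 + (0)·(-132) = 83
  c_3 = 0·83 + 0·25 + (0)·(-58) + (0)·(-119) + (-4)·(-73) + (1)·(-178) + 0·145 + (0)·(-132) = 114
  c_4 = 0·83 + 0·25 + (0)·(-58) + (-1)·(-119) + (0)·(-73) + (0)·(-178) + 0·145 + (0)·(-132) = 119
  c_5 = 0·83 + (-1)·(25) + (0)·(-58) + (0)·(-119) + (0)·(-73) + (0)·(-178) + 0·145 + (-1)·(-132) = 107
  c_6 = 0·83 + 0·25 + (0)·(-58) + (0)·(-119) + (-2)·(-73) + (0)·(-178) + (-1)·(145) + (0)·(-132) = 1
  c_7 = 1·83 + 0·25 + (0)·(-58) + (0)·(-119) + (-2)·(-73) + (1)·(-178) + 0·145 + (0)·(-132) = 51
  c_8 = 0·83 + 0·25 + (-1)·(-58) + (0)·(-119) + (0)·(-73) + (0)·(-178) + 0·145 + (0)·(-132) = 58
Base-11 expansion of each c_i:
  c_1 = 73 = 7·11^0 + 6·11^1
  c_2 = 83 = 6·11^0 + 7·11^1
  c_3 = 114 = 4·11^0 + 10·11^1
  c_4 = 119 = 9·11^0 + 10·11^1
  c_5 = 107 = 8·11^0 + 9·11^1
  c_6 = 1 = 1·11^0
  c_7 = 51 = 7·11^0 + 4·11^1
  c_8 = 58 = 3·11^0 + 5·11^1
p-restricted factor λ_0 = (7, 6, 4, 9, 8, 1, 7, 3)
p-restricted factor λ_1 = (6, 7, 10, 10, 9, 0, 4, 5)

((7, 6, 4, 9, 8, 1, 7, 3), (6, 7, 10, 10, 9, 0, 4, 5))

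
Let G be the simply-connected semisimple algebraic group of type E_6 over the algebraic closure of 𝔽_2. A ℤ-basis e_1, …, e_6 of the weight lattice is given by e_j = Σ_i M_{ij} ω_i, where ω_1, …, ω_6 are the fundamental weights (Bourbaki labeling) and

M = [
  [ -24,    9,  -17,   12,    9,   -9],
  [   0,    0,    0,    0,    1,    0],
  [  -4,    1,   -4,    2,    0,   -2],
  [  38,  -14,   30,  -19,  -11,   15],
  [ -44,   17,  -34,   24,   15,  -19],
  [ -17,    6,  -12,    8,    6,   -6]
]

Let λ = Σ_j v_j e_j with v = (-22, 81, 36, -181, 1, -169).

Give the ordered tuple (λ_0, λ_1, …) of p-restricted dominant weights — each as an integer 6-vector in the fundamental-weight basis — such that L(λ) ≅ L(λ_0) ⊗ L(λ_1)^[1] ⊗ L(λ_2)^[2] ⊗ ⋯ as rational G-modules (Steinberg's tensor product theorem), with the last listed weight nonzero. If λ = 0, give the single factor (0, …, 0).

Converting to the ω-basis (c_i = row i of M dotted with v = (-22, 81, 36, -181, 1, -169)):
  c_1 = -24*-22 + 9*81 + -17*36 + 12*-181 + 9*1 + -9*-169 = 3
  c_2 = 0*-22 + 0*81 + 0*36 + 0*-181 + 1*1 + 0*-169 = 1
  c_3 = -4*-22 + 1*81 + -4*36 + 2*-181 + 0*1 + -2*-169 = 1
  c_4 = 38*-22 + -14*81 + 30*36 + -19*-181 + -11*1 + 15*-169 = 3
  c_5 = -44*-22 + 17*81 + -34*36 + 24*-181 + 15*1 + -19*-169 = 3
  c_6 = -17*-22 + 6*81 + -12*36 + 8*-181 + 6*1 + -6*-169 = 0
Base-2 expansion of each c_i:
  c_1 = 3 = 1·2^0 + 1·2^1
  c_2 = 1 = 1·2^0
  c_3 = 1 = 1·2^0
  c_4 = 3 = 1·2^0 + 1·2^1
  c_5 = 3 = 1·2^0 + 1·2^1
  c_6 = 0
Factor λ_0 = (1, 1, 1, 1, 1, 0)
Factor λ_1 = (1, 0, 0, 1, 1, 0)

((1, 1, 1, 1, 1, 0), (1, 0, 0, 1, 1, 0))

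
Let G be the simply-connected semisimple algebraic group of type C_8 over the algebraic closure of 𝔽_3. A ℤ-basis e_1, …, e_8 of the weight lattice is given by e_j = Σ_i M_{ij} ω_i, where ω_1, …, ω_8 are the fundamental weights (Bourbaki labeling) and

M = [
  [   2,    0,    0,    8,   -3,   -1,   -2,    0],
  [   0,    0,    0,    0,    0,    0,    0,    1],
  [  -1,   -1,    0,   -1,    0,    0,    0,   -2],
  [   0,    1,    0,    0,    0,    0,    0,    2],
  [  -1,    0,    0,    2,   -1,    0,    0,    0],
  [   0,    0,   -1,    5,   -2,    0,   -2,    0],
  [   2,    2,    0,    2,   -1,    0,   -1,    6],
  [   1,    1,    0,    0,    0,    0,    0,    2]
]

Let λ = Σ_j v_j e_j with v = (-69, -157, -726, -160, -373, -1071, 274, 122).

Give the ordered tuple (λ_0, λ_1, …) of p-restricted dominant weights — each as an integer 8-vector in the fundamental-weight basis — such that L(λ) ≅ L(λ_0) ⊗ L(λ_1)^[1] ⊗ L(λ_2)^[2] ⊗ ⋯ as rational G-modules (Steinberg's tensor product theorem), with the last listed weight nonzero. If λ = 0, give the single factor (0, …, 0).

ω-coordinates c = M·v, v = (-69, -157, -726, -160, -373, -1071, 274, 122):
  c_1 = 2*-69 + 0*-157 + 0*-726 + 8*-160 + -3*-373 + -1*-1071 + -2*274 + 0*122 = 224
  c_2 = 0*-69 + 0*-157 + 0*-726 + 0*-160 + 0*-373 + 0*-1071 + 0*274 + 1*122 = 122
  c_3 = -1*-69 + -1*-157 + 0*-726 + -1*-160 + 0*-373 + 0*-1071 + 0*274 + -2*122 = 142
  c_4 = 0*-69 + 1*-157 + 0*-726 + 0*-160 + 0*-373 + 0*-1071 + 0*274 + 2*122 = 87
  c_5 = -1*-69 + 0*-157 + 0*-726 + 2*-160 + -1*-373 + 0*-1071 + 0*274 + 0*122 = 122
  c_6 = 0*-69 + 0*-157 + -1*-726 + 5*-160 + -2*-373 + 0*-1071 + -2*274 + 0*122 = 124
  c_7 = 2*-69 + 2*-157 + 0*-726 + 2*-160 + -1*-373 + 0*-1071 + -1*274 + 6*122 = 59
  c_8 = 1*-69 + 1*-157 + 0*-726 + 0*-160 + 0*-373 + 0*-1071 + 0*274 + 2*122 = 18
Expand coordinatewise in base 3:
  c_1 = 224 = 2·3^0 + 2·3^1 + 0·3^2 + 2·3^3 + 2·3^4
  c_2 = 122 = 2·3^0 + 1·3^1 + 1·3^2 + 1·3^3 + 1·3^4
  c_3 = 142 = 1·3^0 + 2·3^1 + 0·3^2 + 2·3^3 + 1·3^4
  c_4 = 87 = 0·3^0 + 2·3^1 + 0·3^2 + 0·3^3 + 1·3^4
  c_5 = 122 = 2·3^0 + 1·3^1 + 1·3^2 + 1·3^3 + 1·3^4
  c_6 = 124 = 1·3^0 + 2·3^1 + 1·3^2 + 1·3^3 + 1·3^4
  c_7 = 59 = 2·3^0 + 1·3^1 + 0·3^2 + 2·3^3
  c_8 = 18 = 0·3^0 + 0·3^1 + 2·3^2
p-restricted factor λ_0 = (2, 2, 1, 0, 2, 1, 2, 0)
p-restricted factor λ_1 = (2, 1, 2, 2, 1, 2, 1, 0)
p-restricted factor λ_2 = (0, 1, 0, 0, 1, 1, 0, 2)
p-restricted factor λ_3 = (2, 1, 2, 0, 1, 1, 2, 0)
p-restricted factor λ_4 = (2, 1, 1, 1, 1, 1, 0, 0)

((2, 2, 1, 0, 2, 1, 2, 0), (2, 1, 2, 2, 1, 2, 1, 0), (0, 1, 0, 0, 1, 1, 0, 2), (2, 1, 2, 0, 1, 1, 2, 0), (2, 1, 1, 1, 1, 1, 0, 0))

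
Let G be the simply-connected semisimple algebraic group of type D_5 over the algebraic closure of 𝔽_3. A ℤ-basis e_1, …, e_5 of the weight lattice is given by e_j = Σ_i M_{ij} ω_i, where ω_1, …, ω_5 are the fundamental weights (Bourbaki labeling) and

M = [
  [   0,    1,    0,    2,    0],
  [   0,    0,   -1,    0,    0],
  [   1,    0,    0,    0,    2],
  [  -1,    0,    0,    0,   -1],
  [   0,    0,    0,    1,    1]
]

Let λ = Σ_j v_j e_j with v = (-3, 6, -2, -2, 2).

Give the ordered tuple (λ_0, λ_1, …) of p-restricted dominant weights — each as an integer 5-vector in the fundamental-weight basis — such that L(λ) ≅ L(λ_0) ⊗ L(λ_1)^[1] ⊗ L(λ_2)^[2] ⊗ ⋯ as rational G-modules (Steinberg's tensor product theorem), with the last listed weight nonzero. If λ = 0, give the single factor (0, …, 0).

((2, 2, 1, 1, 0),)

Compute c_i = Σ_j M_{ij} v_j with v = (-3, 6, -2, -2, 2):
  c_1 = (0)·(-3) + (1)·(6) + (0)·(-2) + (2)·(-2) + (0)·(2) = 2
  c_2 = (0)·(-3) + (0)·(6) + (-1)·(-2) + (0)·(-2) + (0)·(2) = 2
  c_3 = (1)·(-3) + (0)·(6) + (0)·(-2) + (0)·(-2) + (2)·(2) = 1
  c_4 = (-1)·(-3) + (0)·(6) + (0)·(-2) + (0)·(-2) + (-1)·(2) = 1
  c_5 = (0)·(-3) + (0)·(6) + (0)·(-2) + (1)·(-2) + (1)·(2) = 0
Writing each c_i in base p = 3:
  c_1 = 2 = 2·3^0
  c_2 = 2 = 2·3^0
  c_3 = 1 = 1·3^0
  c_4 = 1 = 1·3^0
  c_5 = 0
p-restricted factor λ_0 = (2, 2, 1, 1, 0)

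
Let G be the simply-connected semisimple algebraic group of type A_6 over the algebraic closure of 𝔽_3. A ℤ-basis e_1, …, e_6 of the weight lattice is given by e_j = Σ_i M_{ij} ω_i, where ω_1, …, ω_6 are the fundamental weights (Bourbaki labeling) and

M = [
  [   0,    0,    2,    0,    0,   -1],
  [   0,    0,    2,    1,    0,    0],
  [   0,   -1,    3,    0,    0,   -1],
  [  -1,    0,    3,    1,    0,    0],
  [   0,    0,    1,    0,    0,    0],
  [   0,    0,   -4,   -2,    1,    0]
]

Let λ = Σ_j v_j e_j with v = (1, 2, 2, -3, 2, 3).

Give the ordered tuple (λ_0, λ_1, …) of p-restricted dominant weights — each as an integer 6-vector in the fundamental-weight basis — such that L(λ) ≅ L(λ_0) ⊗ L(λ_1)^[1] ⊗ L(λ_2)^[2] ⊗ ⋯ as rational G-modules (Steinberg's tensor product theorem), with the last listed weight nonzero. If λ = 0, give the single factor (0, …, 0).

((1, 1, 1, 2, 2, 0),)

ω-coordinates c = M·v, v = (1, 2, 2, -3, 2, 3):
  c_1 = (0)·(1) + (0)·(2) + (2)·(2) + (0)·(-3) + (0)·(2) + (-1)·(3) = 1
  c_2 = (0)·(1) + (0)·(2) + (2)·(2) + (1)·(-3) + (0)·(2) + (0)·(3) = 1
  c_3 = (0)·(1) + (-1)·(2) + (3)·(2) + (0)·(-3) + (0)·(2) + (-1)·(3) = 1
  c_4 = (-1)·(1) + (0)·(2) + (3)·(2) + (1)·(-3) + (0)·(2) + (0)·(3) = 2
  c_5 = (0)·(1) + (0)·(2) + (1)·(2) + (0)·(-3) + (0)·(2) + (0)·(3) = 2
  c_6 = (0)·(1) + (0)·(2) + (-4)·(2) + (-2)·(-3) + (1)·(2) + (0)·(3) = 0
Base-3 expansion of each c_i:
  c_1 = 1 = 1·3^0
  c_2 = 1 = 1·3^0
  c_3 = 1 = 1·3^0
  c_4 = 2 = 2·3^0
  c_5 = 2 = 2·3^0
  c_6 = 0
Factor λ_0 = (1, 1, 1, 2, 2, 0)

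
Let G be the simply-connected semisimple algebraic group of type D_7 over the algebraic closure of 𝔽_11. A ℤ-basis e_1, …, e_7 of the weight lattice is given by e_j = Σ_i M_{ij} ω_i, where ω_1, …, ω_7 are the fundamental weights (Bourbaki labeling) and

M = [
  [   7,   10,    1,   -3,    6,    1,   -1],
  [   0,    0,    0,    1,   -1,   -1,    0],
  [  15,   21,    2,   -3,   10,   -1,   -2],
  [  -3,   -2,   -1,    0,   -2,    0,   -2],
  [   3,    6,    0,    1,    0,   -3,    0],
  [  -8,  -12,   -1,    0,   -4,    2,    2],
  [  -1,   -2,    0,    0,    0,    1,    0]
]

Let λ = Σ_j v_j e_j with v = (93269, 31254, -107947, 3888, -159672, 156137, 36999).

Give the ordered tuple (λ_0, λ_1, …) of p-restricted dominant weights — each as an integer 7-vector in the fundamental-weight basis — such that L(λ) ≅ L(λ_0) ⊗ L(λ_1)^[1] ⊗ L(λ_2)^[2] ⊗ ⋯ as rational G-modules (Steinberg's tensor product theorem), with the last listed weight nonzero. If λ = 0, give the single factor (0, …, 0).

((10, 9, 10, 0, 3, 3, 8), (1, 3, 9, 8, 2, 8, 10), (2, 6, 7, 2, 1, 8, 2), (5, 5, 0, 8, 2, 8, 0))

Compute c_i = Σ_j M_{ij} v_j with v = (93269, 31254, -107947, 3888, -159672, 156137, 36999):
  c_1 = 7·93269 + 10·31254 + (1)·(-107947) + (-3)·(3888) + (6)·(-159672) + 1·156137 + (-1)·(36999) = 6918
  c_2 = 0·93269 + 0·31254 + (0)·(-107947) + 1·3888 + (-1)·(-159672) + (-1)·(156137) + 0·36999 = 7423
  c_3 = 15·93269 + 21·31254 + (2)·(-107947) + (-3)·(3888) + (10)·(-159672) + (-1)·(156137) + (-2)·(36999) = 956
  c_4 = (-3)·(93269) + (-2)·(31254) + (-1)·(-107947) + 0·3888 + (-2)·(-159672) + 0·156137 + (-2)·(36999) = 10978
  c_5 = 3·93269 + 6·31254 + (0)·(-107947) + 1·3888 + (0)·(-159672) + (-3)·(156137) + 0·36999 = 2808
  c_6 = (-8)·(93269) + (-12)·(31254) + (-1)·(-107947) + 0·3888 + (-4)·(-159672) + 2·156137 + 2·36999 = 11707
  c_7 = (-1)·(93269) + (-2)·(31254) + (0)·(-107947) + 0·3888 + (0)·(-159672) + 1·156137 + 0·36999 = 360
p = 11; digits c_i = Σ_j d_{ij}·11^j, 0 ≤ d_{ij} < 11:
  c_1 = 6918 = 10·11^0 + 1·11^1 + 2·11^2 + 5·11^3
  c_2 = 7423 = 9·11^0 + 3·11^1 + 6·11^2 + 5·11^3
  c_3 = 956 = 10·11^0 + 9·11^1 + 7·11^2
  c_4 = 10978 = 0·11^0 + 8·11^1 + 2·11^2 + 8·11^3
  c_5 = 2808 = 3·11^0 + 2·11^1 + 1·11^2 + 2·11^3
  c_6 = 11707 = 3·11^0 + 8·11^1 + 8·11^2 + 8·11^3
  c_7 = 360 = 8·11^0 + 10·11^1 + 2·11^2
Factor λ_0 = (10, 9, 10, 0, 3, 3, 8)
Factor λ_1 = (1, 3, 9, 8, 2, 8, 10)
Factor λ_2 = (2, 6, 7, 2, 1, 8, 2)
Factor λ_3 = (5, 5, 0, 8, 2, 8, 0)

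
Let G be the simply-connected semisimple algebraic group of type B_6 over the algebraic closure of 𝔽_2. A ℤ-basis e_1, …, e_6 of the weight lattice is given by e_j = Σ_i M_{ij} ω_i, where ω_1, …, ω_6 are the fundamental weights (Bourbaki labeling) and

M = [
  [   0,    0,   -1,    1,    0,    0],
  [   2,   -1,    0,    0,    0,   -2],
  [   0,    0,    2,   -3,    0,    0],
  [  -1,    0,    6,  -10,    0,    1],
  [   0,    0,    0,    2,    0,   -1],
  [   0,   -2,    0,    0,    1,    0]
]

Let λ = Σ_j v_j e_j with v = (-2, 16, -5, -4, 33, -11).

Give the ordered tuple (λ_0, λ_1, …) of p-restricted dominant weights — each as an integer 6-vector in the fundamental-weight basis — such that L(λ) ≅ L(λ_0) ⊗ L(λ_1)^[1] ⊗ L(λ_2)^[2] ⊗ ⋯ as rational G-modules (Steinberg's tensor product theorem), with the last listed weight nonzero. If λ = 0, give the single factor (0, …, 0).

Change of basis e → ω: c = M·v where v = (-2, 16, -5, -4, 33, -11):
  c_1 = (0)·(-2) + (0)·(16) + (-1)·(-5) + (1)·(-4) + (0)·(33) + (0)·(-11) = 1
  c_2 = (2)·(-2) + (-1)·(16) + (0)·(-5) + (0)·(-4) + (0)·(33) + (-2)·(-11) = 2
  c_3 = (0)·(-2) + (0)·(16) + (2)·(-5) + (-3)·(-4) + (0)·(33) + (0)·(-11) = 2
  c_4 = (-1)·(-2) + (0)·(16) + (6)·(-5) + (-10)·(-4) + (0)·(33) + (1)·(-11) = 1
  c_5 = (0)·(-2) + (0)·(16) + (0)·(-5) + (2)·(-4) + (0)·(33) + (-1)·(-11) = 3
  c_6 = (0)·(-2) + (-2)·(16) + (0)·(-5) + (0)·(-4) + (1)·(33) + (0)·(-11) = 1
Writing each c_i in base p = 2:
  c_1 = 1 = 1·2^0
  c_2 = 2 = 0·2^0 + 1·2^1
  c_3 = 2 = 0·2^0 + 1·2^1
  c_4 = 1 = 1·2^0
  c_5 = 3 = 1·2^0 + 1·2^1
  c_6 = 1 = 1·2^0
Factor λ_0 = (1, 0, 0, 1, 1, 1)
Factor λ_1 = (0, 1, 1, 0, 1, 0)

((1, 0, 0, 1, 1, 1), (0, 1, 1, 0, 1, 0))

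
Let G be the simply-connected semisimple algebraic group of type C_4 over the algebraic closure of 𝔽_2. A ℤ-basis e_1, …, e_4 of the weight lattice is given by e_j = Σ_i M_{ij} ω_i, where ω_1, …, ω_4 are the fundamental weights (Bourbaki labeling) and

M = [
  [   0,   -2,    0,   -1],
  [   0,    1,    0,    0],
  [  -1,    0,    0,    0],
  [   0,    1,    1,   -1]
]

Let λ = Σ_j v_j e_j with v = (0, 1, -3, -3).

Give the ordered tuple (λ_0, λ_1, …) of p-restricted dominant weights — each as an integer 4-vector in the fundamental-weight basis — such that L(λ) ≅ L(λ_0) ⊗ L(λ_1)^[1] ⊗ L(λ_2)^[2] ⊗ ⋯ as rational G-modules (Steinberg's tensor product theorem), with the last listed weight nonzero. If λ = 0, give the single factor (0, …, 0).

In the fundamental-weight basis, λ has coordinates c = M·v (v = (0, 1, -3, -3)):
  c_1 = (0)·(0) + (-2)·(1) + (0)·(-3) + (-1)·(-3) = 1
  c_2 = (0)·(0) + (1)·(1) + (0)·(-3) + (0)·(-3) = 1
  c_3 = (-1)·(0) + (0)·(1) + (0)·(-3) + (0)·(-3) = 0
  c_4 = (0)·(0) + (1)·(1) + (1)·(-3) + (-1)·(-3) = 1
p = 2; digits c_i = Σ_j d_{ij}·2^j, 0 ≤ d_{ij} < 2:
  c_1 = 1 = 1·2^0
  c_2 = 1 = 1·2^0
  c_3 = 0
  c_4 = 1 = 1·2^0
Factor λ_0 = (1, 1, 0, 1)

((1, 1, 0, 1),)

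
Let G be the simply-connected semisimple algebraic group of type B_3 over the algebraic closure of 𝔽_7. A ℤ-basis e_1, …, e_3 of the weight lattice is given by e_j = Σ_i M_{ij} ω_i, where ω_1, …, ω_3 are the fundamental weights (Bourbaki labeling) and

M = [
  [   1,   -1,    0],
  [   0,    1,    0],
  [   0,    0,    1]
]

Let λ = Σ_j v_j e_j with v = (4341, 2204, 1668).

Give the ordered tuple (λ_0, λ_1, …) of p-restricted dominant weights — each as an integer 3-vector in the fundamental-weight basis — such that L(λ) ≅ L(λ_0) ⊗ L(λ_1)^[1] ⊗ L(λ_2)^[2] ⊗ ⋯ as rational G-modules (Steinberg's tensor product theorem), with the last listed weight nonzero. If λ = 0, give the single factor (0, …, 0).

Change of basis e → ω: c = M·v where v = (4341, 2204, 1668):
  c_1 = 1·4341 + (-1)·(2204) + 0·1668 = 2137
  c_2 = 0·4341 + 1·2204 + 0·1668 = 2204
  c_3 = 0·4341 + 0·2204 + 1·1668 = 1668
p = 7; digits c_i = Σ_j d_{ij}·7^j, 0 ≤ d_{ij} < 7:
  c_1 = 2137 = 2·7^0 + 4·7^1 + 1·7^2 + 6·7^3
  c_2 = 2204 = 6·7^0 + 6·7^1 + 2·7^2 + 6·7^3
  c_3 = 1668 = 2·7^0 + 0·7^1 + 6·7^2 + 4·7^3
λ_0 = (2, 6, 2)
λ_1 = (4, 6, 0)
λ_2 = (1, 2, 6)
λ_3 = (6, 6, 4)

((2, 6, 2), (4, 6, 0), (1, 2, 6), (6, 6, 4))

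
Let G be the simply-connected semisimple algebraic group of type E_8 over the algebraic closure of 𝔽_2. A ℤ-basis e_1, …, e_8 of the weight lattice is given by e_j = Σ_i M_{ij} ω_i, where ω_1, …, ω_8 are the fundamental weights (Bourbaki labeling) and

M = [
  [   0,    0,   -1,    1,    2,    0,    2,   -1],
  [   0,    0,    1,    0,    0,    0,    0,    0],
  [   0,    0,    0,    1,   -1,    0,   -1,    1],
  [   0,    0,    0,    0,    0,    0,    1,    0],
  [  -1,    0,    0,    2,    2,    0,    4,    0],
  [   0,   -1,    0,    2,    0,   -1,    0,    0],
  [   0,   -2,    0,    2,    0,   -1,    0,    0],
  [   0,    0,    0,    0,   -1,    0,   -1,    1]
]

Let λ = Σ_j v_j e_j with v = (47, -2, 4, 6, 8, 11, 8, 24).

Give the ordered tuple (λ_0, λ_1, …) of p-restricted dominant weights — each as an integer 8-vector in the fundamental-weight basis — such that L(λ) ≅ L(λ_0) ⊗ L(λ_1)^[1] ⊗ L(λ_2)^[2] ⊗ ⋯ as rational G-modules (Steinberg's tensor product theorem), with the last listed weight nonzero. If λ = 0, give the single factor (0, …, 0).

Compute c_i = Σ_j M_{ij} v_j with v = (47, -2, 4, 6, 8, 11, 8, 24):
  c_1 = 0*47 + 0*-2 + -1*4 + 1*6 + 2*8 + 0*11 + 2*8 + -1*24 = 10
  c_2 = 0*47 + 0*-2 + 1*4 + 0*6 + 0*8 + 0*11 + 0*8 + 0*24 = 4
  c_3 = 0*47 + 0*-2 + 0*4 + 1*6 + -1*8 + 0*11 + -1*8 + 1*24 = 14
  c_4 = 0*47 + 0*-2 + 0*4 + 0*6 + 0*8 + 0*11 + 1*8 + 0*24 = 8
  c_5 = -1*47 + 0*-2 + 0*4 + 2*6 + 2*8 + 0*11 + 4*8 + 0*24 = 13
  c_6 = 0*47 + -1*-2 + 0*4 + 2*6 + 0*8 + -1*11 + 0*8 + 0*24 = 3
  c_7 = 0*47 + -2*-2 + 0*4 + 2*6 + 0*8 + -1*11 + 0*8 + 0*24 = 5
  c_8 = 0*47 + 0*-2 + 0*4 + 0*6 + -1*8 + 0*11 + -1*8 + 1*24 = 8
p = 2; digits c_i = Σ_j d_{ij}·2^j, 0 ≤ d_{ij} < 2:
  c_1 = 10 = 0·2^0 + 1·2^1 + 0·2^2 + 1·2^3
  c_2 = 4 = 0·2^0 + 0·2^1 + 1·2^2
  c_3 = 14 = 0·2^0 + 1·2^1 + 1·2^2 + 1·2^3
  c_4 = 8 = 0·2^0 + 0·2^1 + 0·2^2 + 1·2^3
  c_5 = 13 = 1·2^0 + 0·2^1 + 1·2^2 + 1·2^3
  c_6 = 3 = 1·2^0 + 1·2^1
  c_7 = 5 = 1·2^0 + 0·2^1 + 1·2^2
  c_8 = 8 = 0·2^0 + 0·2^1 + 0·2^2 + 1·2^3
Factor λ_0 = (0, 0, 0, 0, 1, 1, 1, 0)
Factor λ_1 = (1, 0, 1, 0, 0, 1, 0, 0)
Factor λ_2 = (0, 1, 1, 0, 1, 0, 1, 0)
Factor λ_3 = (1, 0, 1, 1, 1, 0, 0, 1)

((0, 0, 0, 0, 1, 1, 1, 0), (1, 0, 1, 0, 0, 1, 0, 0), (0, 1, 1, 0, 1, 0, 1, 0), (1, 0, 1, 1, 1, 0, 0, 1))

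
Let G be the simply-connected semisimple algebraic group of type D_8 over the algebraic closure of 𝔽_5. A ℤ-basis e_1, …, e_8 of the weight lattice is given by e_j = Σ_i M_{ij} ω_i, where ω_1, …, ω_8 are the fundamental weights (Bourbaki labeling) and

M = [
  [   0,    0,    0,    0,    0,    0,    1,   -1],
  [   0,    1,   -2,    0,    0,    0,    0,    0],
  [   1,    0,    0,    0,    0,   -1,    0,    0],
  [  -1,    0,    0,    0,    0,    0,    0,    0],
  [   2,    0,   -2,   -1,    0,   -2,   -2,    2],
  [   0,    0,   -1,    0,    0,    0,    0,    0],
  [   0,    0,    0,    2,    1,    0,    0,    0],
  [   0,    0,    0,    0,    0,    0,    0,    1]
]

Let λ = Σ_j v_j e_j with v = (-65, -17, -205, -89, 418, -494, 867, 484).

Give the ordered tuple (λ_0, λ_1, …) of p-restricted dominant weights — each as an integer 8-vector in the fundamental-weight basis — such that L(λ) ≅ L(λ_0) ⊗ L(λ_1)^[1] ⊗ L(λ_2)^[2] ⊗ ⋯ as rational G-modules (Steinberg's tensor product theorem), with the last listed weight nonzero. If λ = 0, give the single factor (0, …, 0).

Converting to the ω-basis (c_i = row i of M dotted with v = (-65, -17, -205, -89, 418, -494, 867, 484)):
  c_1 = (0)·(-65) + (0)·(-17) + (0)·(-205) + (0)·(-89) + 0·418 + (0)·(-494) + 1·867 + (-1)·(484) = 383
  c_2 = (0)·(-65) + (1)·(-17) + (-2)·(-205) + (0)·(-89) + 0·418 + (0)·(-494) + 0·867 + 0·484 = 393
  c_3 = (1)·(-65) + (0)·(-17) + (0)·(-205) + (0)·(-89) + 0·418 + (-1)·(-494) + 0·867 + 0·484 = 429
  c_4 = (-1)·(-65) + (0)·(-17) + (0)·(-205) + (0)·(-89) + 0·418 + (0)·(-494) + 0·867 + 0·484 = 65
  c_5 = (2)·(-65) + (0)·(-17) + (-2)·(-205) + (-1)·(-89) + 0·418 + (-2)·(-494) + (-2)·(867) + 2·484 = 591
  c_6 = (0)·(-65) + (0)·(-17) + (-1)·(-205) + (0)·(-89) + 0·418 + (0)·(-494) + 0·867 + 0·484 = 205
  c_7 = (0)·(-65) + (0)·(-17) + (0)·(-205) + (2)·(-89) + 1·418 + (0)·(-494) + 0·867 + 0·484 = 240
  c_8 = (0)·(-65) + (0)·(-17) + (0)·(-205) + (0)·(-89) + 0·418 + (0)·(-494) + 0·867 + 1·484 = 484
Base-5 expansion of each c_i:
  c_1 = 383 = 3·5^0 + 1·5^1 + 0·5^2 + 3·5^3
  c_2 = 393 = 3·5^0 + 3·5^1 + 0·5^2 + 3·5^3
  c_3 = 429 = 4·5^0 + 0·5^1 + 2·5^2 + 3·5^3
  c_4 = 65 = 0·5^0 + 3·5^1 + 2·5^2
  c_5 = 591 = 1·5^0 + 3·5^1 + 3·5^2 + 4·5^3
  c_6 = 205 = 0·5^0 + 1·5^1 + 3·5^2 + 1·5^3
  c_7 = 240 = 0·5^0 + 3·5^1 + 4·5^2 + 1·5^3
  c_8 = 484 = 4·5^0 + 1·5^1 + 4·5^2 + 3·5^3
Factor λ_0 = (3, 3, 4, 0, 1, 0, 0, 4)
Factor λ_1 = (1, 3, 0, 3, 3, 1, 3, 1)
Factor λ_2 = (0, 0, 2, 2, 3, 3, 4, 4)
Factor λ_3 = (3, 3, 3, 0, 4, 1, 1, 3)

((3, 3, 4, 0, 1, 0, 0, 4), (1, 3, 0, 3, 3, 1, 3, 1), (0, 0, 2, 2, 3, 3, 4, 4), (3, 3, 3, 0, 4, 1, 1, 3))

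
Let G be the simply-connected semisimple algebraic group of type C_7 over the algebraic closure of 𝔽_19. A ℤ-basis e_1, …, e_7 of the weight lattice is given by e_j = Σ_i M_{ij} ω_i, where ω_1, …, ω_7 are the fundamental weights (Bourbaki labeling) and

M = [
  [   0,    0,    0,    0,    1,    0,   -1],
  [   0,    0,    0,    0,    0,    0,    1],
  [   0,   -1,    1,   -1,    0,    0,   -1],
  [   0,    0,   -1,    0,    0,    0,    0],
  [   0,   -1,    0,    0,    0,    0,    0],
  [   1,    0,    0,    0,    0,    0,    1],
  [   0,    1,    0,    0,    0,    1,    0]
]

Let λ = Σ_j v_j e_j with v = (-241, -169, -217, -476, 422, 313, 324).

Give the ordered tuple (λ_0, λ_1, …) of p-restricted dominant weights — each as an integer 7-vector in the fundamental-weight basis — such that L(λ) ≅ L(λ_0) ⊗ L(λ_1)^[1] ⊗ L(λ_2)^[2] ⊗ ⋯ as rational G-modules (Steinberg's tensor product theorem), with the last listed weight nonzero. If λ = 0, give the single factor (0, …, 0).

((3, 1, 9, 8, 17, 7, 11), (5, 17, 5, 11, 8, 4, 7))

Change of basis e → ω: c = M·v where v = (-241, -169, -217, -476, 422, 313, 324):
  c_1 = 0*-241 + 0*-169 + 0*-217 + 0*-476 + 1*422 + 0*313 + -1*324 = 98
  c_2 = 0*-241 + 0*-169 + 0*-217 + 0*-476 + 0*422 + 0*313 + 1*324 = 324
  c_3 = 0*-241 + -1*-169 + 1*-217 + -1*-476 + 0*422 + 0*313 + -1*324 = 104
  c_4 = 0*-241 + 0*-169 + -1*-217 + 0*-476 + 0*422 + 0*313 + 0*324 = 217
  c_5 = 0*-241 + -1*-169 + 0*-217 + 0*-476 + 0*422 + 0*313 + 0*324 = 169
  c_6 = 1*-241 + 0*-169 + 0*-217 + 0*-476 + 0*422 + 0*313 + 1*324 = 83
  c_7 = 0*-241 + 1*-169 + 0*-217 + 0*-476 + 0*422 + 1*313 + 0*324 = 144
Writing each c_i in base p = 19:
  c_1 = 98 = 3·19^0 + 5·19^1
  c_2 = 324 = 1·19^0 + 17·19^1
  c_3 = 104 = 9·19^0 + 5·19^1
  c_4 = 217 = 8·19^0 + 11·19^1
  c_5 = 169 = 17·19^0 + 8·19^1
  c_6 = 83 = 7·19^0 + 4·19^1
  c_7 = 144 = 11·19^0 + 7·19^1
p-restricted factor λ_0 = (3, 1, 9, 8, 17, 7, 11)
p-restricted factor λ_1 = (5, 17, 5, 11, 8, 4, 7)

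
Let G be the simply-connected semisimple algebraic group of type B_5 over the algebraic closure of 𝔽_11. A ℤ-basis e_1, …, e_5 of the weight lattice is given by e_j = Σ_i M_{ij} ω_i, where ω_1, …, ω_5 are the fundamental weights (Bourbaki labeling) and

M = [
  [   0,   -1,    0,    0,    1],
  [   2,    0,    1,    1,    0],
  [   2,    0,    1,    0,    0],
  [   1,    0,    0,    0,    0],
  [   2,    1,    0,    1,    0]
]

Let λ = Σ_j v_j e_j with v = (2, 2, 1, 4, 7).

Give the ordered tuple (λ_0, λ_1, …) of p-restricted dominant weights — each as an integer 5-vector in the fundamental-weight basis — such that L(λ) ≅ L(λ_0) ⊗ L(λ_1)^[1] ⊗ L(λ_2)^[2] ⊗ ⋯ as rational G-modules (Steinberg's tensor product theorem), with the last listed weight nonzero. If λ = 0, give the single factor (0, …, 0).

Change of basis e → ω: c = M·v where v = (2, 2, 1, 4, 7):
  c_1 = (0)·(2) + (-1)·(2) + (0)·(1) + (0)·(4) + (1)·(7) = 5
  c_2 = (2)·(2) + (0)·(2) + (1)·(1) + (1)·(4) + (0)·(7) = 9
  c_3 = (2)·(2) + (0)·(2) + (1)·(1) + (0)·(4) + (0)·(7) = 5
  c_4 = (1)·(2) + (0)·(2) + (0)·(1) + (0)·(4) + (0)·(7) = 2
  c_5 = (2)·(2) + (1)·(2) + (0)·(1) + (1)·(4) + (0)·(7) = 10
Writing each c_i in base p = 11:
  c_1 = 5 = 5·11^0
  c_2 = 9 = 9·11^0
  c_3 = 5 = 5·11^0
  c_4 = 2 = 2·11^0
  c_5 = 10 = 10·11^0
Factor λ_0 = (5, 9, 5, 2, 10)

((5, 9, 5, 2, 10),)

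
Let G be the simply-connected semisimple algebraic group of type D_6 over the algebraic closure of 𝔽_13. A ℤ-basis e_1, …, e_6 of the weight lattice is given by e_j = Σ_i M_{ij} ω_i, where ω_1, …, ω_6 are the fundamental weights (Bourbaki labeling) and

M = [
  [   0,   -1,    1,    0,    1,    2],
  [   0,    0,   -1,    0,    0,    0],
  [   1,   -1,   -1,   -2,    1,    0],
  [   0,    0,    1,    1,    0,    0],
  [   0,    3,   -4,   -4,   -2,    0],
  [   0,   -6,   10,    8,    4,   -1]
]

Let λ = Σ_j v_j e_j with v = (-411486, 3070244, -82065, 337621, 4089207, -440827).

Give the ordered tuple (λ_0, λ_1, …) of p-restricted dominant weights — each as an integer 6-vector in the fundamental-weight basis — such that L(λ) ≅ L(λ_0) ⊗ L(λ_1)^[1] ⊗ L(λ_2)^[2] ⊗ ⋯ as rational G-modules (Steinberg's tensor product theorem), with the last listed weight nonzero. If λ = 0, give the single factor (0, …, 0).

Compute c_i = Σ_j M_{ij} v_j with v = (-411486, 3070244, -82065, 337621, 4089207, -440827):
  c_1 = (0)·(-411486) + (-1)·(3070244) + (1)·(-82065) + (0)·(337621) + (1)·(4089207) + (2)·(-440827) = 55244
  c_2 = (0)·(-411486) + (0)·(3070244) + (-1)·(-82065) + (0)·(337621) + (0)·(4089207) + (0)·(-440827) = 82065
  c_3 = (1)·(-411486) + (-1)·(3070244) + (-1)·(-82065) + (-2)·(337621) + (1)·(4089207) + (0)·(-440827) = 14300
  c_4 = (0)·(-411486) + (0)·(3070244) + (1)·(-82065) + (1)·(337621) + (0)·(4089207) + (0)·(-440827) = 255556
  c_5 = (0)·(-411486) + (3)·(3070244) + (-4)·(-82065) + (-4)·(337621) + (-2)·(4089207) + (0)·(-440827) = 10094
  c_6 = (0)·(-411486) + (-6)·(3070244) + (10)·(-82065) + (8)·(337621) + (4)·(4089207) + (-1)·(-440827) = 256509
p = 13; digits c_i = Σ_j d_{ij}·13^j, 0 ≤ d_{ij} < 13:
  c_1 = 55244 = 7·13^0 + 11·13^1 + 1·13^2 + 12·13^3 + 1·13^4
  c_2 = 82065 = 9·13^0 + 7·13^1 + 4·13^2 + 11·13^3 + 2·13^4
  c_3 = 14300 = 0·13^0 + 8·13^1 + 6·13^2 + 6·13^3
  c_4 = 255556 = 2·13^0 + 2·13^1 + 4·13^2 + 12·13^3 + 8·13^4
  c_5 = 10094 = 6·13^0 + 9·13^1 + 7·13^2 + 4·13^3
  c_6 = 256509 = 6·13^0 + 10·13^1 + 9·13^2 + 12·13^3 + 8·13^4
Factor λ_0 = (7, 9, 0, 2, 6, 6)
Factor λ_1 = (11, 7, 8, 2, 9, 10)
Factor λ_2 = (1, 4, 6, 4, 7, 9)
Factor λ_3 = (12, 11, 6, 12, 4, 12)
Factor λ_4 = (1, 2, 0, 8, 0, 8)

((7, 9, 0, 2, 6, 6), (11, 7, 8, 2, 9, 10), (1, 4, 6, 4, 7, 9), (12, 11, 6, 12, 4, 12), (1, 2, 0, 8, 0, 8))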